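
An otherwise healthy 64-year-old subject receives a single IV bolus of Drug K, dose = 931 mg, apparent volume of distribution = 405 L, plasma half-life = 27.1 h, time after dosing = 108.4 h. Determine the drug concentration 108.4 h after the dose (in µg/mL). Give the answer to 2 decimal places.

0.14 µg/mL

C₀ = Dose / Vd = 931.0 / 405 = 2.299 mg/L
k = ln2 / t½ = 0.693147 / 27.1 = 0.02558 h⁻¹
t / t½ = 108.4 / 27.1 = 4 half-lives
C = C₀ × (1/2)^4 = 2.299 × 0.06250 = 0.1437 mg/L
(0.1437 mg/L = 0.1437 µg/mL)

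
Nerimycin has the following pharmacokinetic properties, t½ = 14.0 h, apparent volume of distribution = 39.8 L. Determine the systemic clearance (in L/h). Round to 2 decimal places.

1.97 L/h

k = ln2 / t½ = 0.693147 / 14.0 = 0.04951 h⁻¹
CL = k × Vd = 0.04951 × 39.8 = 1.970 L/h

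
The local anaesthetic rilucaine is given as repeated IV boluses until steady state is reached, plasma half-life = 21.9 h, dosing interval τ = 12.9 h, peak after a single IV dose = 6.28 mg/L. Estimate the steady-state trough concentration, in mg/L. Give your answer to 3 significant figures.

k = ln2 / t½ = 0.693147 / 21.9 = 0.03165 h⁻¹
e^(−kτ) = e^(−0.03165 × 12.9) = 0.6648
Accumulation ratio R = 1 / (1 − e^(−kτ)) = 1 / (1 − 0.6648) = 2.983
Steady-state trough = C₀ × R × e^(−kτ) = 6.28 × 2.983 × 0.6648 = 12.45 mg/L

12.5 mg/L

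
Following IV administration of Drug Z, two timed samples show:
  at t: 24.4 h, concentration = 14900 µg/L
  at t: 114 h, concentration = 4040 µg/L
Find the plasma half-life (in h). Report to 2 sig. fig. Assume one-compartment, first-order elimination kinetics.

k = ln(C₁/C₂) / (t₂ − t₁) = ln(14900/4040) / (114 − 24.4)
  = 1.305 / 89.60 = 0.01456 h⁻¹
t½ = ln2 / k = 0.693147 / 0.01456 = 47.61 h

48 h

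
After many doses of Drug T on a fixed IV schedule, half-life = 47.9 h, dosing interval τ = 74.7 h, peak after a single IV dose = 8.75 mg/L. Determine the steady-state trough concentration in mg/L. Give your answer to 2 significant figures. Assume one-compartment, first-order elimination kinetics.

k = ln2 / t½ = 0.693147 / 47.9 = 0.01447 h⁻¹
e^(−kτ) = e^(−0.01447 × 74.7) = 0.3393
Accumulation ratio R = 1 / (1 − e^(−kτ)) = 1 / (1 − 0.3393) = 1.514
Steady-state trough = C₀ × R × e^(−kτ) = 8.75 × 1.514 × 0.3393 = 4.495 mg/L

4.5 mg/L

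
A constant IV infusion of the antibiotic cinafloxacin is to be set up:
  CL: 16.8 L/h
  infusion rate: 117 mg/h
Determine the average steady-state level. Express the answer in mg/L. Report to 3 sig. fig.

At steady state Css = R₀ / CL = 117 / 16.80 = 6.964 mg/L

6.96 mg/L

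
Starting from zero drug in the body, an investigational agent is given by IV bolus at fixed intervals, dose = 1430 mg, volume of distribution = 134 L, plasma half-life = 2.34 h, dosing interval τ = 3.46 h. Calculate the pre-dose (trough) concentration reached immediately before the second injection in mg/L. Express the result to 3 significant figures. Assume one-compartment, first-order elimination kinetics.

3.83 mg/L

C₀ per dose = Dose / Vd = 1430 / 134 = 10.67 mg/L
k = ln2 / t½ = 0.693147 / 2.34 = 0.2962 h⁻¹
Fraction remaining after one interval: r = e^(−kτ) = e^(−0.2962 × 3.46) = 0.3588
Before dose 2, 1 dose has been given (aged 1τ).
C_trough = C₀ × r = 10.67 × 0.3588 = 3.828 mg/L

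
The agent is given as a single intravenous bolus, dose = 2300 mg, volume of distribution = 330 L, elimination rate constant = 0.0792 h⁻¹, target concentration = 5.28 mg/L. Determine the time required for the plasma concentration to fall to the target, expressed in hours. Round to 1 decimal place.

3.5 h

C₀ = Dose / Vd = 2300 / 330 = 6.970 mg/L
t = ln(C₀ / C) / k = ln(6.970 / 5.28) / 0.07920
  = ln(1.320) / 0.07920 = 0.2776 / 0.07920 = 3.505 h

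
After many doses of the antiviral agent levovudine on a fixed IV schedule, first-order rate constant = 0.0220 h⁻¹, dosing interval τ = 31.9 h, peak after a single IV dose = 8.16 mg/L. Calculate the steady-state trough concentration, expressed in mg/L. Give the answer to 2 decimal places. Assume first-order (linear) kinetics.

e^(−kτ) = e^(−0.02200 × 31.9) = 0.4957
Accumulation ratio R = 1 / (1 − e^(−kτ)) = 1 / (1 − 0.4957) = 1.983
Steady-state trough = C₀ × R × e^(−kτ) = 8.16 × 1.983 × 0.4957 = 8.021 mg/L

8.02 mg/L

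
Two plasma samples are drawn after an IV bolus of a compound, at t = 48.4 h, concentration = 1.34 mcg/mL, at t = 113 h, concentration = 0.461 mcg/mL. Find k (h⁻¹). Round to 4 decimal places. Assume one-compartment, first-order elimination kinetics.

0.0165 h⁻¹

k = ln(C₁/C₂) / (t₂ − t₁) = ln(1.34/0.461) / (113 − 48.4)
  = 1.067 / 64.60 = 0.01652 h⁻¹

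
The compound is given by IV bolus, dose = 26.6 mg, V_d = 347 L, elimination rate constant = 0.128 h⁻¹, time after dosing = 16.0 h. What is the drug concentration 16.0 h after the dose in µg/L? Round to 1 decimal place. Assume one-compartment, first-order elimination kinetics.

C₀ = Dose / Vd = 26.60 / 347 = 0.07666 mg/L
C = C₀ · e^(−k·t) = 0.07666 × e^(−0.1280 × 16.0)
  = 0.07666 × 0.1290 = 0.009889 mg/L
Convert: 0.009889 mg/L × 1000 = 9.889 µg/L

9.9 µg/L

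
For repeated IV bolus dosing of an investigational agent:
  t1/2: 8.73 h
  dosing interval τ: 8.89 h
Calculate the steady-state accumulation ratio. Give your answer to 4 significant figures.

k = ln2 / t½ = 0.693147 / 8.73 = 0.07940 h⁻¹
e^(−kτ) = e^(−0.07940 × 8.89) = 0.4937
Accumulation ratio R = 1 / (1 − e^(−kτ)) = 1 / (1 − 0.4937) = 1.975

1.975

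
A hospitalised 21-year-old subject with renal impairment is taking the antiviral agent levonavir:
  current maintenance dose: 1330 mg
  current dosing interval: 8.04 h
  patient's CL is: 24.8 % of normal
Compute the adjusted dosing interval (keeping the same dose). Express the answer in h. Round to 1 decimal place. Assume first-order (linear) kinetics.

32.4 h

To keep the same average steady-state level, dosing rate must scale with clearance.
CL ratio = 24.8 / 100 = 0.2480
New interval (same dose) = 8.04 / 0.2480 = 32.42 h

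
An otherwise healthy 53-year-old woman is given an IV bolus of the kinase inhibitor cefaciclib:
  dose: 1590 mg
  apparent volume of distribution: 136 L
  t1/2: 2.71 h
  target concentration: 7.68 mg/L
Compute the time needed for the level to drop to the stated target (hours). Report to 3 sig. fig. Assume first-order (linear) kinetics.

C₀ = Dose / Vd = 1590 / 136 = 11.69 mg/L
k = ln2 / t½ = 0.693147 / 2.71 = 0.2558 h⁻¹
t = ln(C₀ / C) / k = ln(11.69 / 7.68) / 0.2558
  = ln(1.522) / 0.2558 = 0.4200 / 0.2558 = 1.642 h

1.64 h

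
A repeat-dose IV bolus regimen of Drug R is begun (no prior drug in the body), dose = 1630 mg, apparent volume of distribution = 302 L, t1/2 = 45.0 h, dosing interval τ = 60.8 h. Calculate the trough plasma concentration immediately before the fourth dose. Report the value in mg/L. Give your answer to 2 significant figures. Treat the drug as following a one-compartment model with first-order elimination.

C₀ per dose = Dose / Vd = 1630 / 302 = 5.397 mg/L
k = ln2 / t½ = 0.693147 / 45.0 = 0.01540 h⁻¹
Fraction remaining after one interval: r = e^(−kτ) = e^(−0.01540 × 60.8) = 0.3921
Before dose 4, 3 doses have been given (aged 1τ, 2τ, 3τ).
C_trough = C₀ × (r + r² + … + r^3) = C₀ × r(1−r^3)/(1−r)
        = 5.397 × 0.3921 × (1 − 0.06028) / (1 − 0.3921) = 3.271 mg/L

3.3 mg/L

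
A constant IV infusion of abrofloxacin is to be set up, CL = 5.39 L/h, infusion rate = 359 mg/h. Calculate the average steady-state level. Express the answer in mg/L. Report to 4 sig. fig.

66.60 mg/L

At steady state Css = R₀ / CL = 359 / 5.390 = 66.60 mg/L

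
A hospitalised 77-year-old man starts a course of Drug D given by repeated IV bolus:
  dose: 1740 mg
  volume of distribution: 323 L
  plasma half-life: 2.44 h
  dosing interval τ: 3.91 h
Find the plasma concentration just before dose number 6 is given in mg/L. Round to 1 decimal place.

C₀ per dose = Dose / Vd = 1740 / 323 = 5.387 mg/L
k = ln2 / t½ = 0.693147 / 2.44 = 0.2841 h⁻¹
Fraction remaining after one interval: r = e^(−kτ) = e^(−0.2841 × 3.91) = 0.3293
Before dose 6, 5 doses have been given (aged 1τ, 2τ, 3τ, 4τ, 5τ).
C_trough = C₀ × (r + r² + … + r^5) = C₀ × r(1−r^5)/(1−r)
        = 5.387 × 0.3293 × (1 − 0.003872) / (1 − 0.3293) = 2.635 mg/L

2.6 mg/L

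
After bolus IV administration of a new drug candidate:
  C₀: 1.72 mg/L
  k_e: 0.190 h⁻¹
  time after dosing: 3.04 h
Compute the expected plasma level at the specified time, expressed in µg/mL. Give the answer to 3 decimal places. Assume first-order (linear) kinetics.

C = C₀ · e^(−k·t) = 1.720 × e^(−0.1900 × 3.04)
  = 1.720 × 0.5612 = 0.9653 mg/L
(0.9653 mg/L = 0.9653 µg/mL)

0.965 µg/mL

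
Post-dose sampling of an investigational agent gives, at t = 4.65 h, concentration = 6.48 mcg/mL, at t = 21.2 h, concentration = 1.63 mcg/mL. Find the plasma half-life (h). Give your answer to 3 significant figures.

k = ln(C₁/C₂) / (t₂ − t₁) = ln(6.48/1.63) / (21.2 − 4.65)
  = 1.380 / 16.55 = 0.08338 h⁻¹
t½ = ln2 / k = 0.693147 / 0.08338 = 8.313 h

8.31 h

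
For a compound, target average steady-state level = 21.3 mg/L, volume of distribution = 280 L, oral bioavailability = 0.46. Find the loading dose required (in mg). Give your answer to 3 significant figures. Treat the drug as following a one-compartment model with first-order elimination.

LD = Css × Vd / F = 21.3 × 280 / 0.46 = 12970 mg

13000 mg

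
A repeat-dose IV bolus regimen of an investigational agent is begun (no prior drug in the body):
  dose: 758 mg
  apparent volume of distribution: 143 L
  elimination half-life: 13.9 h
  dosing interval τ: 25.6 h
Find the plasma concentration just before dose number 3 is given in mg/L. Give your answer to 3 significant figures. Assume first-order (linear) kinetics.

1.89 mg/L

C₀ per dose = Dose / Vd = 758 / 143 = 5.301 mg/L
k = ln2 / t½ = 0.693147 / 13.9 = 0.04987 h⁻¹
Fraction remaining after one interval: r = e^(−kτ) = e^(−0.04987 × 25.6) = 0.2790
Before dose 3, 2 doses have been given (aged 1τ, 2τ).
C_trough = C₀ × (r + r²) = 5.301 × (0.2790 + 0.07784) = 1.892 mg/L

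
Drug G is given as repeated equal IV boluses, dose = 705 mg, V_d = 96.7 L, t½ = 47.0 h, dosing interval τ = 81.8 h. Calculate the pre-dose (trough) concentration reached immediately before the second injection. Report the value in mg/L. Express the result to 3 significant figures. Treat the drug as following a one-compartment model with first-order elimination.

C₀ per dose = Dose / Vd = 705 / 96.7 = 7.291 mg/L
k = ln2 / t½ = 0.693147 / 47.0 = 0.01475 h⁻¹
Fraction remaining after one interval: r = e^(−kτ) = e^(−0.01475 × 81.8) = 0.2992
Before dose 2, 1 dose has been given (aged 1τ).
C_trough = C₀ × r = 7.291 × 0.2992 = 2.181 mg/L

2.18 mg/L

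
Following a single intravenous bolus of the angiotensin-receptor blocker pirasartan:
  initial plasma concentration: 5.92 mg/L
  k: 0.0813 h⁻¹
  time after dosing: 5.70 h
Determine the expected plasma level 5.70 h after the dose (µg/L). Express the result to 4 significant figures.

3724 µg/L

C = C₀ · e^(−k·t) = 5.920 × e^(−0.08130 × 5.70)
  = 5.920 × 0.6291 = 3.724 mg/L
Convert: 3.724 mg/L × 1000 = 3724 µg/L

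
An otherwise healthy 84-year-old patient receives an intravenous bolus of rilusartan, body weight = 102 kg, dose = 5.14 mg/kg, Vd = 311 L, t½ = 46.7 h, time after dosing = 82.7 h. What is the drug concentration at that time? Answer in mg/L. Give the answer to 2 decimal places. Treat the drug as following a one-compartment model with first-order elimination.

0.49 mg/L

Total dose = 5.14 × 102 = 524.3 mg
C₀ = Dose / Vd = 524.3 / 311 = 1.686 mg/L
k = ln2 / t½ = 0.693147 / 46.7 = 0.01484 h⁻¹
C = C₀ · e^(−k·t) = 1.686 × e^(−0.01484 × 82.7)
  = 1.686 × 0.2931 = 0.4942 mg/L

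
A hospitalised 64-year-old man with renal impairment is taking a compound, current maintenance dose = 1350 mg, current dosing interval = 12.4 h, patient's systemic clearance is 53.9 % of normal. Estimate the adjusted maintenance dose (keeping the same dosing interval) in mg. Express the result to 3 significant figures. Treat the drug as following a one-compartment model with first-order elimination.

To keep the same average steady-state level, dosing rate must scale with clearance.
CL ratio = 53.9 / 100 = 0.5390
New dose (same interval) = 1350 × 0.5390 = 727.7 mg

728 mg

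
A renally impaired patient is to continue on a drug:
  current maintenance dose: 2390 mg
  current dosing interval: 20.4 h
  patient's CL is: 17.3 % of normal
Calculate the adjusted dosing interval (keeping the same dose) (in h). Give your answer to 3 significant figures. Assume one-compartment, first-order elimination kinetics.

118 h

To keep the same average steady-state level, dosing rate must scale with clearance.
CL ratio = 17.3 / 100 = 0.1730
New interval (same dose) = 20.4 / 0.1730 = 117.9 h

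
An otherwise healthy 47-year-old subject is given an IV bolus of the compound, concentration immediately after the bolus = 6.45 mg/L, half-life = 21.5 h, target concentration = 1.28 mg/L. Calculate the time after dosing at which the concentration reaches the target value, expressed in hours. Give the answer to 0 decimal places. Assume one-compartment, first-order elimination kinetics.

k = ln2 / t½ = 0.693147 / 21.5 = 0.03224 h⁻¹
t = ln(C₀ / C) / k = ln(6.450 / 1.28) / 0.03224
  = ln(5.039) / 0.03224 = 1.617 / 0.03224 = 50.16 h

50 h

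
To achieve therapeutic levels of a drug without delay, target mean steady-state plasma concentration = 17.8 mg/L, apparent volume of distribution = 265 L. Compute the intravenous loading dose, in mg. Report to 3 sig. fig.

LD = Css × Vd = 17.8 × 265 = 4717 mg

4720 mg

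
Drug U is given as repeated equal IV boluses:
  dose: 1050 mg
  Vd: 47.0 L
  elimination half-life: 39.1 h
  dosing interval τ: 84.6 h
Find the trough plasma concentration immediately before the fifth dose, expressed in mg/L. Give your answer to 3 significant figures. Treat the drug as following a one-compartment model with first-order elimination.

C₀ per dose = Dose / Vd = 1050 / 47.0 = 22.34 mg/L
k = ln2 / t½ = 0.693147 / 39.1 = 0.01773 h⁻¹
Fraction remaining after one interval: r = e^(−kτ) = e^(−0.01773 × 84.6) = 0.2231
Before dose 5, 4 doses have been given (aged 1τ, 2τ, 3τ, 4τ).
C_trough = C₀ × (r + r² + … + r^4) = C₀ × r(1−r^4)/(1−r)
        = 22.34 × 0.2231 × (1 − 0.002477) / (1 − 0.2231) = 6.399 mg/L

6.40 mg/L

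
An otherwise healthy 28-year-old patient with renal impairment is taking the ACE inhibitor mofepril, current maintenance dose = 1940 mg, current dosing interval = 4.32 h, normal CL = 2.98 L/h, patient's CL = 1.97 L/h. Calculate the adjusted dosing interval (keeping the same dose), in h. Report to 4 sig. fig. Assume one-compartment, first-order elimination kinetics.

To keep the same average steady-state level, dosing rate must scale with clearance.
CL ratio = 1.97 / 2.98 = 0.6611
New interval (same dose) = 4.32 / 0.6611 = 6.535 h

6.535 h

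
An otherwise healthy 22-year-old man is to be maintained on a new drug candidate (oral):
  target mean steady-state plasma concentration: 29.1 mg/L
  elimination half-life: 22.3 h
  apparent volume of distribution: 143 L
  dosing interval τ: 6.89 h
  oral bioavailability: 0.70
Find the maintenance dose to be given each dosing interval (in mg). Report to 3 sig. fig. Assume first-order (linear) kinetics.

1270 mg

k = ln2 / t½ = 0.693147 / 22.3 = 0.03108 h⁻¹
CL = k × Vd = 0.03108 × 143 = 4.444 L/h
At steady state, F × (Dose/τ) = Css × CL.
Dose = Css × CL × τ / F = 29.1 × 4.444 × 6.89 / 0.70 = 1273 mg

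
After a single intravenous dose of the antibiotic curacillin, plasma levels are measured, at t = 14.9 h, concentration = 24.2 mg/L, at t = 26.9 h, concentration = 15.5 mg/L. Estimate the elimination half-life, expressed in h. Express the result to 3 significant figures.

18.7 h

k = ln(C₁/C₂) / (t₂ − t₁) = ln(24.2/15.5) / (26.9 − 14.9)
  = 0.4455 / 12.00 = 0.03713 h⁻¹
t½ = ln2 / k = 0.693147 / 0.03713 = 18.67 h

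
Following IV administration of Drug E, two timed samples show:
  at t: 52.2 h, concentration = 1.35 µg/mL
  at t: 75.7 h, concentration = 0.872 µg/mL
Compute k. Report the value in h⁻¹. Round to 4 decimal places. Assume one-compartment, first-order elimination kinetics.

k = ln(C₁/C₂) / (t₂ − t₁) = ln(1.35/0.872) / (75.7 − 52.2)
  = 0.4371 / 23.50 = 0.01860 h⁻¹

0.0186 h⁻¹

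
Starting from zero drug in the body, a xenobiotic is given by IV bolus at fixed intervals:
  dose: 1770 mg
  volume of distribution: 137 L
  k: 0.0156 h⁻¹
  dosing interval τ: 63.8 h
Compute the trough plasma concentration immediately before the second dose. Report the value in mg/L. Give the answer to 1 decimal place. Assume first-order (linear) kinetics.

C₀ per dose = Dose / Vd = 1770 / 137 = 12.92 mg/L
Fraction remaining after one interval: r = e^(−kτ) = e^(−0.01560 × 63.8) = 0.3696
Before dose 2, 1 dose has been given (aged 1τ).
C_trough = C₀ × r = 12.92 × 0.3696 = 4.775 mg/L

4.8 mg/L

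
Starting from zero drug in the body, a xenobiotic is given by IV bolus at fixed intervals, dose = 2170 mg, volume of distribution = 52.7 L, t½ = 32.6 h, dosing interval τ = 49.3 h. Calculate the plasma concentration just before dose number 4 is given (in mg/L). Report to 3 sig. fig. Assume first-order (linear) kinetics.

C₀ per dose = Dose / Vd = 2170 / 52.7 = 41.18 mg/L
k = ln2 / t½ = 0.693147 / 32.6 = 0.02126 h⁻¹
Fraction remaining after one interval: r = e^(−kτ) = e^(−0.02126 × 49.3) = 0.3506
Before dose 4, 3 doses have been given (aged 1τ, 2τ, 3τ).
C_trough = C₀ × (r + r² + … + r^3) = C₀ × r(1−r^3)/(1−r)
        = 41.18 × 0.3506 × (1 − 0.04310) / (1 − 0.3506) = 21.27 mg/L

21.3 mg/L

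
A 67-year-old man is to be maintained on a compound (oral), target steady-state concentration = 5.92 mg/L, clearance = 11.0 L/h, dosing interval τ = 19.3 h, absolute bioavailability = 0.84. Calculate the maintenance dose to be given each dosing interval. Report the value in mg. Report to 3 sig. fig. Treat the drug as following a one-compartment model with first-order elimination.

1500 mg

At steady state, F × (Dose/τ) = Css × CL.
Dose = Css × CL × τ / F = 5.92 × 11.00 × 19.3 / 0.84 = 1496 mg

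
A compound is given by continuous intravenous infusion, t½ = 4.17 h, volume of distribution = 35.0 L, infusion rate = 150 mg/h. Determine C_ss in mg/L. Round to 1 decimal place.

k = ln2 / t½ = 0.693147 / 4.17 = 0.1662 h⁻¹
CL = k × Vd = 0.1662 × 35.0 = 5.817 L/h
At steady state Css = R₀ / CL = 150 / 5.817 = 25.79 mg/L

25.8 mg/L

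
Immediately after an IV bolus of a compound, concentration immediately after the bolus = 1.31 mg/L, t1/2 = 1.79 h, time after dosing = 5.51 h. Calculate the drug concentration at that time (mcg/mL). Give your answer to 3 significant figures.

0.155 mcg/mL

k = ln2 / t½ = 0.693147 / 1.79 = 0.3872 h⁻¹
C = C₀ · e^(−k·t) = 1.310 × e^(−0.3872 × 5.51)
  = 1.310 × 0.1184 = 0.1551 mg/L
(0.1551 mg/L = 0.1551 mcg/mL)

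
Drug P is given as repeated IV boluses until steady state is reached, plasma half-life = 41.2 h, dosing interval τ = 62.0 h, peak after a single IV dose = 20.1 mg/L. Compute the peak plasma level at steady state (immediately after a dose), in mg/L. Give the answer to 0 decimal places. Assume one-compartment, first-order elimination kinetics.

31 mg/L

k = ln2 / t½ = 0.693147 / 41.2 = 0.01682 h⁻¹
e^(−kτ) = e^(−0.01682 × 62.0) = 0.3525
Accumulation ratio R = 1 / (1 − e^(−kτ)) = 1 / (1 − 0.3525) = 1.544
Steady-state peak = C₀ × R = 20.1 × 1.544 = 31.03 mg/L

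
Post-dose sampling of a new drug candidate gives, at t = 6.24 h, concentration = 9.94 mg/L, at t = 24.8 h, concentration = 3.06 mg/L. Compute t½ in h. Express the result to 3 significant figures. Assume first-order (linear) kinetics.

10.9 h

k = ln(C₁/C₂) / (t₂ − t₁) = ln(9.94/3.06) / (24.8 − 6.24)
  = 1.178 / 18.56 = 0.06347 h⁻¹
t½ = ln2 / k = 0.693147 / 0.06347 = 10.92 h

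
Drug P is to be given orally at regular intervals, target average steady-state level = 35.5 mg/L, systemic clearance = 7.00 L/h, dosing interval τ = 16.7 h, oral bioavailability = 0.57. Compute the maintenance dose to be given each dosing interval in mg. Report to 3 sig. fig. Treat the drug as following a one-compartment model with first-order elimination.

7280 mg

At steady state, F × (Dose/τ) = Css × CL.
Dose = Css × CL × τ / F = 35.5 × 7.000 × 16.7 / 0.57 = 7281 mg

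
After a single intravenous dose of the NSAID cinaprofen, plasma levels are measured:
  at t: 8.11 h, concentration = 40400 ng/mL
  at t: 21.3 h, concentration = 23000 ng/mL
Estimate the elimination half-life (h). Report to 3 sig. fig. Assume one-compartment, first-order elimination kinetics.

16.2 h

k = ln(C₁/C₂) / (t₂ − t₁) = ln(40400/23000) / (21.3 − 8.11)
  = 0.5633 / 13.19 = 0.04271 h⁻¹
t½ = ln2 / k = 0.693147 / 0.04271 = 16.23 h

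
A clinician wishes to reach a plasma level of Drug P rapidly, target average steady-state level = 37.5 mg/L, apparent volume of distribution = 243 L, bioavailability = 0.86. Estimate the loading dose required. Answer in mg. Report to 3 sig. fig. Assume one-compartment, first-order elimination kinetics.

10600 mg

LD = Css × Vd / F = 37.5 × 243 / 0.86 = 10600 mg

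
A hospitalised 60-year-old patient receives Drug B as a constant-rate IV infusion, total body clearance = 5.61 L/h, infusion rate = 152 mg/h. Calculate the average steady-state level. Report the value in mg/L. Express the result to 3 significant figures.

At steady state Css = R₀ / CL = 152 / 5.610 = 27.09 mg/L

27.1 mg/L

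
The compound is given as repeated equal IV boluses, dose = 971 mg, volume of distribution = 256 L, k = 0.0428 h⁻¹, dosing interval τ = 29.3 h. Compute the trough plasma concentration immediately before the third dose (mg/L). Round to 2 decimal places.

C₀ per dose = Dose / Vd = 971 / 256 = 3.793 mg/L
Fraction remaining after one interval: r = e^(−kτ) = e^(−0.04280 × 29.3) = 0.2853
Before dose 3, 2 doses have been given (aged 1τ, 2τ).
C_trough = C₀ × (r + r²) = 3.793 × (0.2853 + 0.08140) = 1.391 mg/L

1.39 mg/L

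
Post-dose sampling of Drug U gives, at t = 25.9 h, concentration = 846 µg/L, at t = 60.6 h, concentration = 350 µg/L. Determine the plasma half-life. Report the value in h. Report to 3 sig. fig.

27.3 h

k = ln(C₁/C₂) / (t₂ − t₁) = ln(846/350) / (60.6 − 25.9)
  = 0.8826 / 34.70 = 0.02544 h⁻¹
t½ = ln2 / k = 0.693147 / 0.02544 = 27.25 h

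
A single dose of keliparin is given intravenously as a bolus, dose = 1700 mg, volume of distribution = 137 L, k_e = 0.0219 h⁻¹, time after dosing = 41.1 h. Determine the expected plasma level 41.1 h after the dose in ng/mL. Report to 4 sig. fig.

5045 ng/mL

C₀ = Dose / Vd = 1700 / 137 = 12.41 mg/L
C = C₀ · e^(−k·t) = 12.41 × e^(−0.02190 × 41.1)
  = 12.41 × 0.4065 = 5.045 mg/L
Convert: 5.045 mg/L × 1000 = 5045 ng/mL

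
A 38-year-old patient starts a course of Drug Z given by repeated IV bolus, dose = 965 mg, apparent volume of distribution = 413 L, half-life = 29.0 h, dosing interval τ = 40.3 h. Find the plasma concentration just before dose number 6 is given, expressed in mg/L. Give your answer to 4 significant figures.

C₀ per dose = Dose / Vd = 965 / 413 = 2.337 mg/L
k = ln2 / t½ = 0.693147 / 29.0 = 0.02390 h⁻¹
Fraction remaining after one interval: r = e^(−kτ) = e^(−0.02390 × 40.3) = 0.3817
Before dose 6, 5 doses have been given (aged 1τ, 2τ, 3τ, 4τ, 5τ).
C_trough = C₀ × (r + r² + … + r^5) = C₀ × r(1−r^5)/(1−r)
        = 2.337 × 0.3817 × (1 − 0.008102) / (1 − 0.3817) = 1.431 mg/L

1.431 mg/L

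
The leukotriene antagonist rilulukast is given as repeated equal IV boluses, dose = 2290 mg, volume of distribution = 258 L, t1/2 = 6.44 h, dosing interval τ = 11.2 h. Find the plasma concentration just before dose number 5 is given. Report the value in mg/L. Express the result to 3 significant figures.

C₀ per dose = Dose / Vd = 2290 / 258 = 8.876 mg/L
k = ln2 / t½ = 0.693147 / 6.44 = 0.1076 h⁻¹
Fraction remaining after one interval: r = e^(−kτ) = e^(−0.1076 × 11.2) = 0.2997
Before dose 5, 4 doses have been given (aged 1τ, 2τ, 3τ, 4τ).
C_trough = C₀ × (r + r² + … + r^4) = C₀ × r(1−r^4)/(1−r)
        = 8.876 × 0.2997 × (1 − 0.008068) / (1 − 0.2997) = 3.768 mg/L

3.77 mg/L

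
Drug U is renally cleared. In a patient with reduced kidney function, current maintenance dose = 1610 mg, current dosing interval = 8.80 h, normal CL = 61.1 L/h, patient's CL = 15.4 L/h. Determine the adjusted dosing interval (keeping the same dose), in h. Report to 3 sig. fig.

To keep the same average steady-state level, dosing rate must scale with clearance.
CL ratio = 15.4 / 61.1 = 0.2520
New interval (same dose) = 8.80 / 0.2520 = 34.92 h

34.9 h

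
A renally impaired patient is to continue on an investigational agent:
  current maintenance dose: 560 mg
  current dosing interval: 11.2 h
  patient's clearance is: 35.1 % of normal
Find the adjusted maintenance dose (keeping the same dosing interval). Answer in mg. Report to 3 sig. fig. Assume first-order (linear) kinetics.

197 mg

To keep the same average steady-state level, dosing rate must scale with clearance.
CL ratio = 35.1 / 100 = 0.3510
New dose (same interval) = 560 × 0.3510 = 196.6 mg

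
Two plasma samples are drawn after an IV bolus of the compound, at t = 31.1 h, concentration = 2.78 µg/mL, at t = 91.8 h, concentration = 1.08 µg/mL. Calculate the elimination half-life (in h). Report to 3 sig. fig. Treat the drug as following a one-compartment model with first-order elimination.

44.5 h

k = ln(C₁/C₂) / (t₂ − t₁) = ln(2.78/1.08) / (91.8 − 31.1)
  = 0.9455 / 60.70 = 0.01558 h⁻¹
t½ = ln2 / k = 0.693147 / 0.01558 = 44.49 h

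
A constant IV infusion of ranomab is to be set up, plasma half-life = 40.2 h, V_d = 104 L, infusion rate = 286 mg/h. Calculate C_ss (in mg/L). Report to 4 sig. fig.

159.5 mg/L

k = ln2 / t½ = 0.693147 / 40.2 = 0.01724 h⁻¹
CL = k × Vd = 0.01724 × 104 = 1.793 L/h
At steady state Css = R₀ / CL = 286 / 1.793 = 159.5 mg/L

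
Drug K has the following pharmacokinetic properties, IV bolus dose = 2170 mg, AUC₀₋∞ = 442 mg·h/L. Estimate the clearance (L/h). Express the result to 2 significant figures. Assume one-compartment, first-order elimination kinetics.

CL = Dose / AUC = 2170 / 442 = 4.910 L/h

4.9 L/h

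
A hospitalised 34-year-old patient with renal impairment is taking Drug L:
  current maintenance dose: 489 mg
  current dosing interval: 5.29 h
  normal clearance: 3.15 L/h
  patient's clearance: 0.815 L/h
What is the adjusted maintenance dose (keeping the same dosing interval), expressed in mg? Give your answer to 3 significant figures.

127 mg

To keep the same average steady-state level, dosing rate must scale with clearance.
CL ratio = 0.815 / 3.15 = 0.2587
New dose (same interval) = 489 × 0.2587 = 126.5 mg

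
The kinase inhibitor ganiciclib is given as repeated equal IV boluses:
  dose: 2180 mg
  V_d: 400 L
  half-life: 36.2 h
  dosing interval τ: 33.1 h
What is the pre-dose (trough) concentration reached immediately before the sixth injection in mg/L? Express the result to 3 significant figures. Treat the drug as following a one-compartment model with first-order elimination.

5.90 mg/L

C₀ per dose = Dose / Vd = 2180 / 400 = 5.450 mg/L
k = ln2 / t½ = 0.693147 / 36.2 = 0.01915 h⁻¹
Fraction remaining after one interval: r = e^(−kτ) = e^(−0.01915 × 33.1) = 0.5305
Before dose 6, 5 doses have been given (aged 1τ, 2τ, 3τ, 4τ, 5τ).
C_trough = C₀ × (r + r² + … + r^5) = C₀ × r(1−r^5)/(1−r)
        = 5.450 × 0.5305 × (1 − 0.04202) / (1 − 0.5305) = 5.899 mg/L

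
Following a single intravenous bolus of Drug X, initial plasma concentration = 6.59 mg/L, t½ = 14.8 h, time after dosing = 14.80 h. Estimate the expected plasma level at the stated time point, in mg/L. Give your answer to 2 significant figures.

3.3 mg/L

k = ln2 / t½ = 0.693147 / 14.8 = 0.04683 h⁻¹
t / t½ = 14.80 / 14.8 = 1 half-lives
C = C₀ × (1/2)^1 = 6.590 × 0.5000 = 3.295 mg/L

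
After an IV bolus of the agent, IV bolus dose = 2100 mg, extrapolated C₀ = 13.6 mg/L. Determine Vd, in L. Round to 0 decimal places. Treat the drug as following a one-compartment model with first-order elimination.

Vd = Dose / C₀ = 2100 / 13.6 = 154.4 L

154 L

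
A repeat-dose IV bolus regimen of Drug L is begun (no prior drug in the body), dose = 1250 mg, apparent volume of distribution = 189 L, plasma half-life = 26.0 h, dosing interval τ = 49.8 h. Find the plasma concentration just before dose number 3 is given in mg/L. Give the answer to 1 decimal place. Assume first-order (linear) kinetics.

C₀ per dose = Dose / Vd = 1250 / 189 = 6.614 mg/L
k = ln2 / t½ = 0.693147 / 26.0 = 0.02666 h⁻¹
Fraction remaining after one interval: r = e^(−kτ) = e^(−0.02666 × 49.8) = 0.2651
Before dose 3, 2 doses have been given (aged 1τ, 2τ).
C_trough = C₀ × (r + r²) = 6.614 × (0.2651 + 0.07028) = 2.218 mg/L

2.2 mg/L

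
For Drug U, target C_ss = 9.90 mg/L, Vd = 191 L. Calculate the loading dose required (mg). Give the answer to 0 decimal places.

1891 mg

LD = Css × Vd = 9.90 × 191 = 1891 mg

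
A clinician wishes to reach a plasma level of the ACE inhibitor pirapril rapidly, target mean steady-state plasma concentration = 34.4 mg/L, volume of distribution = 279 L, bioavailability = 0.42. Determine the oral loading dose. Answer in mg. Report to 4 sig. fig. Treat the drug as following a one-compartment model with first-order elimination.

22850 mg

LD = Css × Vd / F = 34.4 × 279 / 0.42 = 22850 mg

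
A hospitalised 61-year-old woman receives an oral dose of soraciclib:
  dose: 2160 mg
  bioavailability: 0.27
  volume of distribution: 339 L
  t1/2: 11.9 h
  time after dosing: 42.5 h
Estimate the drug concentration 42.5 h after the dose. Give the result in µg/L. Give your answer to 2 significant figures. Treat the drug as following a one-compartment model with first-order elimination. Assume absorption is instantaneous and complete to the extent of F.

140 µg/L

Amount reaching circulation = F × Dose = 0.27 × 2160 = 583.2 mg
C₀ = F·Dose / Vd = 583.2 / 339 = 1.720 mg/L
k = ln2 / t½ = 0.693147 / 11.9 = 0.05825 h⁻¹
C = C₀ · e^(−k·t) = 1.720 × e^(−0.05825 × 42.5)
  = 1.720 × 0.08411 = 0.1447 mg/L
Convert: 0.1447 mg/L × 1000 = 144.7 µg/L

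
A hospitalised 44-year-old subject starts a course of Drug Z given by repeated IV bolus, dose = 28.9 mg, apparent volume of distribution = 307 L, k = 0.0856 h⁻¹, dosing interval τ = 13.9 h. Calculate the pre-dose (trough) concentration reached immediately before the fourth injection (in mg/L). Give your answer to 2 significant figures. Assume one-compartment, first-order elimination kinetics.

0.040 mg/L

C₀ per dose = Dose / Vd = 28.9 / 307 = 0.09414 mg/L
Fraction remaining after one interval: r = e^(−kτ) = e^(−0.08560 × 13.9) = 0.3043
Before dose 4, 3 doses have been given (aged 1τ, 2τ, 3τ).
C_trough = C₀ × (r + r² + … + r^3) = C₀ × r(1−r^3)/(1−r)
        = 0.09414 × 0.3043 × (1 − 0.02818) / (1 − 0.3043) = 0.04002 mg/L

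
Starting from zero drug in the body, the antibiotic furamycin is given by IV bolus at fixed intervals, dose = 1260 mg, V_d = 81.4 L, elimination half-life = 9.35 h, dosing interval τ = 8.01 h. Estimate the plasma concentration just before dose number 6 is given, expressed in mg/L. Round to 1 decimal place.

C₀ per dose = Dose / Vd = 1260 / 81.4 = 15.48 mg/L
k = ln2 / t½ = 0.693147 / 9.35 = 0.07413 h⁻¹
Fraction remaining after one interval: r = e^(−kτ) = e^(−0.07413 × 8.01) = 0.5522
Before dose 6, 5 doses have been given (aged 1τ, 2τ, 3τ, 4τ, 5τ).
C_trough = C₀ × (r + r² + … + r^5) = C₀ × r(1−r^5)/(1−r)
        = 15.48 × 0.5522 × (1 − 0.05134) / (1 − 0.5522) = 18.11 mg/L

18.1 mg/L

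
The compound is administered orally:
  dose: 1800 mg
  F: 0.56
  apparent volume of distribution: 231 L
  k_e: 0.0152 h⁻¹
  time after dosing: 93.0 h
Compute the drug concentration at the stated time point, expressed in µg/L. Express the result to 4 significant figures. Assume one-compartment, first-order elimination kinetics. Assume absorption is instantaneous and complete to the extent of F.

1062 µg/L

Amount reaching circulation = F × Dose = 0.56 × 1800 = 1008 mg
C₀ = F·Dose / Vd = 1008 / 231 = 4.364 mg/L
C = C₀ · e^(−k·t) = 4.364 × e^(−0.01520 × 93.0)
  = 4.364 × 0.2433 = 1.062 mg/L
Convert: 1.062 mg/L × 1000 = 1062 µg/L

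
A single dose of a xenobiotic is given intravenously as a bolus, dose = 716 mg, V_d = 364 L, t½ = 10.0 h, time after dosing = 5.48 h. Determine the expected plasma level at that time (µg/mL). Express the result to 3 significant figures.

1.35 µg/mL

C₀ = Dose / Vd = 716.0 / 364 = 1.967 mg/L
k = ln2 / t½ = 0.693147 / 10.0 = 0.06931 h⁻¹
C = C₀ · e^(−k·t) = 1.967 × e^(−0.06931 × 5.48)
  = 1.967 × 0.6840 = 1.345 mg/L
(1.345 mg/L = 1.345 µg/mL)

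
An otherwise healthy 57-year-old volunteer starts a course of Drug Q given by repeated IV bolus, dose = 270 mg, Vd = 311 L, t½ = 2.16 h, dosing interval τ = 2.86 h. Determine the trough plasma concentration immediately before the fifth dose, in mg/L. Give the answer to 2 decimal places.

C₀ per dose = Dose / Vd = 270 / 311 = 0.8682 mg/L
k = ln2 / t½ = 0.693147 / 2.16 = 0.3209 h⁻¹
Fraction remaining after one interval: r = e^(−kτ) = e^(−0.3209 × 2.86) = 0.3994
Before dose 5, 4 doses have been given (aged 1τ, 2τ, 3τ, 4τ).
C_trough = C₀ × (r + r² + … + r^4) = C₀ × r(1−r^4)/(1−r)
        = 0.8682 × 0.3994 × (1 − 0.02545) / (1 − 0.3994) = 0.5627 mg/L

0.56 mg/L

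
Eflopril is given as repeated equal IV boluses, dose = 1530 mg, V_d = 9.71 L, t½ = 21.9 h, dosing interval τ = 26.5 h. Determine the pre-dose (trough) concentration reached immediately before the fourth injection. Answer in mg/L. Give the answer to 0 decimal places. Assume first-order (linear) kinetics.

110 mg/L

C₀ per dose = Dose / Vd = 1530 / 9.71 = 157.6 mg/L
k = ln2 / t½ = 0.693147 / 21.9 = 0.03165 h⁻¹
Fraction remaining after one interval: r = e^(−kτ) = e^(−0.03165 × 26.5) = 0.4323
Before dose 4, 3 doses have been given (aged 1τ, 2τ, 3τ).
C_trough = C₀ × (r + r² + … + r^3) = C₀ × r(1−r^3)/(1−r)
        = 157.6 × 0.4323 × (1 − 0.08079) / (1 − 0.4323) = 110.3 mg/L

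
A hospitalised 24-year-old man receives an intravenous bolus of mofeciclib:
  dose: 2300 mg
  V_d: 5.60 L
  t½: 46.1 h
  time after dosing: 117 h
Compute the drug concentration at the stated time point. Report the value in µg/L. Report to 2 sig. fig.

71000 µg/L

C₀ = Dose / Vd = 2300 / 5.60 = 410.7 mg/L
k = ln2 / t½ = 0.693147 / 46.1 = 0.01504 h⁻¹
C = C₀ · e^(−k·t) = 410.7 × e^(−0.01504 × 117)
  = 410.7 × 0.1721 = 70.68 mg/L
Convert: 70.68 mg/L × 1000 = 70680 µg/L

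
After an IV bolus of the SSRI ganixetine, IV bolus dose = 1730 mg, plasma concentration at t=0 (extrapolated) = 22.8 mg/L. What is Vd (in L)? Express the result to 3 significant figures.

Vd = Dose / C₀ = 1730 / 22.8 = 75.88 L

75.9 L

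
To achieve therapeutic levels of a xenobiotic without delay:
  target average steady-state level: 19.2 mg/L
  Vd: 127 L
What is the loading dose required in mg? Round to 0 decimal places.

2438 mg

LD = Css × Vd = 19.2 × 127 = 2438 mg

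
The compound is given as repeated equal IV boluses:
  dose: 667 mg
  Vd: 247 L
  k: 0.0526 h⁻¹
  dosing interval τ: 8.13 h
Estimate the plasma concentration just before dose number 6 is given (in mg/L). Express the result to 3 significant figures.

C₀ per dose = Dose / Vd = 667 / 247 = 2.700 mg/L
Fraction remaining after one interval: r = e^(−kτ) = e^(−0.05260 × 8.13) = 0.6520
Before dose 6, 5 doses have been given (aged 1τ, 2τ, 3τ, 4τ, 5τ).
C_trough = C₀ × (r + r² + … + r^5) = C₀ × r(1−r^5)/(1−r)
        = 2.700 × 0.6520 × (1 − 0.1178) / (1 − 0.6520) = 4.463 mg/L

4.46 mg/L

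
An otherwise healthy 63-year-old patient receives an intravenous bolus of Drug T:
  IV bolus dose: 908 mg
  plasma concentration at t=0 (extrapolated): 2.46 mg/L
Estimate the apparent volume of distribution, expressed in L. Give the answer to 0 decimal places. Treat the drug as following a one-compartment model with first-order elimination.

369 L

Vd = Dose / C₀ = 908.0 / 2.46 = 369.1 L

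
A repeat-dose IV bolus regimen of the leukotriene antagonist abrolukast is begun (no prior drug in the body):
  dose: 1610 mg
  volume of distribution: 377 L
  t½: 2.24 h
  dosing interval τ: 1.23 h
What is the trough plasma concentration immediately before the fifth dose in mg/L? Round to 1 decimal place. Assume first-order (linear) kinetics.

7.2 mg/L

C₀ per dose = Dose / Vd = 1610 / 377 = 4.271 mg/L
k = ln2 / t½ = 0.693147 / 2.24 = 0.3094 h⁻¹
Fraction remaining after one interval: r = e^(−kτ) = e^(−0.3094 × 1.23) = 0.6835
Before dose 5, 4 doses have been given (aged 1τ, 2τ, 3τ, 4τ).
C_trough = C₀ × (r + r² + … + r^4) = C₀ × r(1−r^4)/(1−r)
        = 4.271 × 0.6835 × (1 − 0.2182) / (1 − 0.6835) = 7.211 mg/L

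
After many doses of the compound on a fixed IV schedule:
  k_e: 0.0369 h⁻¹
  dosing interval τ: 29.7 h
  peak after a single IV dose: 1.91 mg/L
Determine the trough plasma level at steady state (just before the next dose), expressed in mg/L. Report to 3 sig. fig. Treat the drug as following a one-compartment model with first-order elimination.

0.959 mg/L

e^(−kτ) = e^(−0.03690 × 29.7) = 0.3342
Accumulation ratio R = 1 / (1 − e^(−kτ)) = 1 / (1 − 0.3342) = 1.502
Steady-state trough = C₀ × R × e^(−kτ) = 1.91 × 1.502 × 0.3342 = 0.9588 mg/L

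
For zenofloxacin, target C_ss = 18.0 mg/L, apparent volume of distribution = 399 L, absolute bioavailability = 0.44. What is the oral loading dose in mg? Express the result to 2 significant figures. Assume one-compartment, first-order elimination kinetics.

LD = Css × Vd / F = 18.0 × 399 / 0.44 = 16320 mg

16000 mg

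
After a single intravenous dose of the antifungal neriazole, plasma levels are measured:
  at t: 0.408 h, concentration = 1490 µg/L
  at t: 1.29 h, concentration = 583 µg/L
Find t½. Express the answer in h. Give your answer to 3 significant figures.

k = ln(C₁/C₂) / (t₂ − t₁) = ln(1490/583) / (1.29 − 0.408)
  = 0.9383 / 0.8820 = 1.064 h⁻¹
t½ = ln2 / k = 0.693147 / 1.064 = 0.6515 h

0.652 h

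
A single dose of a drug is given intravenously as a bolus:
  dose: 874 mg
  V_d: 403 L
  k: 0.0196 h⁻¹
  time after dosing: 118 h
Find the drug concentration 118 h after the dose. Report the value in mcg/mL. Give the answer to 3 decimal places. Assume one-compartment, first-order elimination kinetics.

C₀ = Dose / Vd = 874.0 / 403 = 2.169 mg/L
C = C₀ · e^(−k·t) = 2.169 × e^(−0.01960 × 118)
  = 2.169 × 0.09898 = 0.2147 mg/L
(0.2147 mg/L = 0.2147 mcg/mL)

0.215 mcg/mL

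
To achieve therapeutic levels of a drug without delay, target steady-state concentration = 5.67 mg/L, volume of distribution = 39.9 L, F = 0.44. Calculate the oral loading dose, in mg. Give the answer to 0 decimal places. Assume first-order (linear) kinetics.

LD = Css × Vd / F = 5.67 × 39.9 / 0.44 = 514.2 mg

514 mg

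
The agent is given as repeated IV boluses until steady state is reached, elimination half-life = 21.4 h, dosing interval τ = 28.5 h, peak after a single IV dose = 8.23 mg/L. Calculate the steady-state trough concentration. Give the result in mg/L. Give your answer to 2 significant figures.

k = ln2 / t½ = 0.693147 / 21.4 = 0.03239 h⁻¹
e^(−kτ) = e^(−0.03239 × 28.5) = 0.3973
Accumulation ratio R = 1 / (1 − e^(−kτ)) = 1 / (1 − 0.3973) = 1.659
Steady-state trough = C₀ × R × e^(−kτ) = 8.23 × 1.659 × 0.3973 = 5.425 mg/L

5.4 mg/L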